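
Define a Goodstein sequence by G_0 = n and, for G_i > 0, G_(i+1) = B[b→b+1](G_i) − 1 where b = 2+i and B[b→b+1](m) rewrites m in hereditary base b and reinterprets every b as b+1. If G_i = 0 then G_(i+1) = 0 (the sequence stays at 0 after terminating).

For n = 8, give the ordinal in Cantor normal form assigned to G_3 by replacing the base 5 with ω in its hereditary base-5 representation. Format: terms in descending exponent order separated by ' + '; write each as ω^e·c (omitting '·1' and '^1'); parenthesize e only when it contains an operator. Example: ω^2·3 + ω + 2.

(0) 8|_2 = 2^(2 + 1) ↦ 3^(3 + 1)|_3 = 81 ⇒ 80
(1) 80|_3 = 2·3^3 + 2·3^2 + 2·3 + 2 ↦ 2·4^4 + 2·4^2 + 2·4 + 2|_4 = 554 ⇒ 553
(2) 553|_4 = 2·4^4 + 2·4^2 + 2·4 + 1 ↦ 2·5^5 + 2·5^2 + 2·5 + 1|_5 = 6311 ⇒ 6310
(3) 6310|_5 = 2·5^5 + 2·5^2 + 2·5 ↦ 2·6^6 + 2·6^2 + 2·6|_6 = 93396 ⇒ 93395

ω^ω·2 + ω^2·2 + ω·2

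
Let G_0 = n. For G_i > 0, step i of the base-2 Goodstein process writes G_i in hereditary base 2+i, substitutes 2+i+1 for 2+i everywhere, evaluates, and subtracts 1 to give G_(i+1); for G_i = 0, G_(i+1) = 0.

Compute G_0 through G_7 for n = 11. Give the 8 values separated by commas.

11, 84, 1027, 15627, 279937, 5764801, 134217727, 2749609302

i=0: 11 = 2^(2 + 1) + 2 + 1 (b=2); 2→3: 3^(3 + 1) + 3 + 1 = 85; 85−1 = 84
i=1: 84 = 3^(3 + 1) + 3 (b=3); 3→4: 4^(4 + 1) + 4 = 1028; 1028−1 = 1027
i=2: 1027 = 4^(4 + 1) + 3 (b=4); 4→5: 5^(5 + 1) + 3 = 15628; 15628−1 = 15627
i=3: 15627 = 5^(5 + 1) + 2 (b=5); 5→6: 6^(6 + 1) + 2 = 279938; 279938−1 = 279937
i=4: 279937 = 6^(6 + 1) + 1 (b=6); 6→7: 7^(7 + 1) + 1 = 5764802; 5764802−1 = 5764801
i=5: 5764801 = 7^(7 + 1) (b=7); 7→8: 8^(8 + 1) = 134217728; 134217728−1 = 134217727
i=6: 134217727 = 7·8^8 + 7·8^7 + 7·8^6 + 7·8^5 + 7·8^4 + 7·8^3 + 7·8^2 + 7·8 + 7 (b=8); 8→9: 7·9^9 + 7·9^7 + 7·9^6 + 7·9^5 + 7·9^4 + 7·9^3 + 7·9^2 + 7·9 + 7 = 2749609303; 2749609303−1 = 2749609302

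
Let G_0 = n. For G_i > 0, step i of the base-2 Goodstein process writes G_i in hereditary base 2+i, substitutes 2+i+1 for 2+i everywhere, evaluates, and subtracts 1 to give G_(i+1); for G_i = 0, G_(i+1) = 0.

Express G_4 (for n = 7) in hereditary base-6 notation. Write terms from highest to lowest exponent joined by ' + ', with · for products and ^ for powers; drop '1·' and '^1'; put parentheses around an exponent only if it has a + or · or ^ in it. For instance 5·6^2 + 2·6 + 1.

6^6 + 1

base 2: 7 = 2^2 + 2 + 1; at 3: 3^3 + 3 + 1 = 31; next = 30
base 3: 30 = 3^3 + 3; at 4: 4^4 + 4 = 260; next = 259
base 4: 259 = 4^4 + 3; at 5: 5^5 + 3 = 3128; next = 3127
base 5: 3127 = 5^5 + 2; at 6: 6^6 + 2 = 46658; next = 46657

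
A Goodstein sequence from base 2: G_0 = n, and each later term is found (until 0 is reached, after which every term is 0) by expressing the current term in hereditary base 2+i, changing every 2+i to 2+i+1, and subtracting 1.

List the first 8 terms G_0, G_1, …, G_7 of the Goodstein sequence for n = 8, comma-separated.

8, 80, 553, 6310, 93395, 1647195, 33554571, 774841151

step 0: 8 = 2^(2 + 1); sub 3 for 2: 3^(3 + 1); = 81; G_1 = 81−1 = 80
step 1: 80 = 2·3^3 + 2·3^2 + 2·3 + 2; sub 4 for 3: 2·4^4 + 2·4^2 + 2·4 + 2; = 554; G_2 = 554−1 = 553
step 2: 553 = 2·4^4 + 2·4^2 + 2·4 + 1; sub 5 for 4: 2·5^5 + 2·5^2 + 2·5 + 1; = 6311; G_3 = 6311−1 = 6310
step 3: 6310 = 2·5^5 + 2·5^2 + 2·5; sub 6 for 5: 2·6^6 + 2·6^2 + 2·6; = 93396; G_4 = 93396−1 = 93395
step 4: 93395 = 2·6^6 + 2·6^2 + 6 + 5; sub 7 for 6: 2·7^7 + 2·7^2 + 7 + 5; = 1647196; G_5 = 1647196−1 = 1647195
step 5: 1647195 = 2·7^7 + 2·7^2 + 7 + 4; sub 8 for 7: 2·8^8 + 2·8^2 + 8 + 4; = 33554572; G_6 = 33554572−1 = 33554571
step 6: 33554571 = 2·8^8 + 2·8^2 + 8 + 3; sub 9 for 8: 2·9^9 + 2·9^2 + 9 + 3; = 774841152; G_7 = 774841152−1 = 774841151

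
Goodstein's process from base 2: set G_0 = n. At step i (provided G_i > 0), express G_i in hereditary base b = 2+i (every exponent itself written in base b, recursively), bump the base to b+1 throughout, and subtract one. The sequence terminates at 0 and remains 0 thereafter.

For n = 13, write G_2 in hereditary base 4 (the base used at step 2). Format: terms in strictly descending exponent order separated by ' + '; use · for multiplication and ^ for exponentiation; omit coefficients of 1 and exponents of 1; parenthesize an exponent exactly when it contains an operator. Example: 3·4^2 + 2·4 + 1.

step 0: 13 = 2^(2 + 1) + 2^2 + 1; sub 3 for 2: 3^(3 + 1) + 3^3 + 1; = 109; G_1 = 109−1 = 108
step 1: 108 = 3^(3 + 1) + 3^3; sub 4 for 3: 4^(4 + 1) + 4^4; = 1280; G_2 = 1280−1 = 1279

4^(4 + 1) + 3·4^3 + 3·4^2 + 3·4 + 3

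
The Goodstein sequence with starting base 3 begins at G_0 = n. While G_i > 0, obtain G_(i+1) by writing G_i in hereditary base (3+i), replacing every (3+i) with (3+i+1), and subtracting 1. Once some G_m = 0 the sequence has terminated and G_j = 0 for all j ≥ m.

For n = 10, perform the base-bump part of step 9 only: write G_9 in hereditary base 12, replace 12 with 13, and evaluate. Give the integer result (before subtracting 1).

i=0: 10 = 3^2 + 1 (b=3); 3→4: 4^2 + 1 = 17; 17−1 = 16
i=1: 16 = 4^2 (b=4); 4→5: 5^2 = 25; 25−1 = 24
i=2: 24 = 4·5 + 4 (b=5); 5→6: 4·6 + 4 = 28; 28−1 = 27
i=3: 27 = 4·6 + 3 (b=6); 6→7: 4·7 + 3 = 31; 31−1 = 30
i=4: 30 = 4·7 + 2 (b=7); 7→8: 4·8 + 2 = 34; 34−1 = 33
i=5: 33 = 4·8 + 1 (b=8); 8→9: 4·9 + 1 = 37; 37−1 = 36
i=6: 36 = 4·9 (b=9); 9→10: 4·10 = 40; 40−1 = 39
i=7: 39 = 3·10 + 9 (b=10); 10→11: 3·11 + 9 = 42; 42−1 = 41
i=8: 41 = 3·11 + 8 (b=11); 11→12: 3·12 + 8 = 44; 44−1 = 43

46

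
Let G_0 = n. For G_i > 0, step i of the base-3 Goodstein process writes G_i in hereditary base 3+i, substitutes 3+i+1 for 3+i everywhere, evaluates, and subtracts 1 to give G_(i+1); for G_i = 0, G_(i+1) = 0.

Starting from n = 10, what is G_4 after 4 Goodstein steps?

[0] 10 ≡ 3^2 + 1 (base 3). Lift 4: 17. −1: 16.
[1] 16 ≡ 4^2 (base 4). Lift 5: 25. −1: 24.
[2] 24 ≡ 4·5 + 4 (base 5). Lift 6: 28. −1: 27.
[3] 27 ≡ 4·6 + 3 (base 6). Lift 7: 31. −1: 30.

30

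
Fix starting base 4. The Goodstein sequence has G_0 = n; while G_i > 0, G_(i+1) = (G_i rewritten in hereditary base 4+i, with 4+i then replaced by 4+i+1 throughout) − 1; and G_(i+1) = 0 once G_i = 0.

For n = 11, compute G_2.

11 —HB4→ 2·4 + 3 —bump→ 2·5 + 3 = 13 —(−1)→ 12
12 —HB5→ 2·5 + 2 —bump→ 2·6 + 2 = 14 —(−1)→ 13
13 —HB6→ 2·6 + 1 —bump→ 2·7 + 1 = 15 —(−1)→ 14

13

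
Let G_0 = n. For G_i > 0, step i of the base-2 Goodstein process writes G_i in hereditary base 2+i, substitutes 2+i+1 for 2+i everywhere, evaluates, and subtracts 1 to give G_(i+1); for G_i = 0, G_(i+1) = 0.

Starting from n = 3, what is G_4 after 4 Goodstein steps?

1

step 0: 3 = 2 + 1; sub 3 for 2: 3 + 1; = 4; G_1 = 4−1 = 3
step 1: 3 = 3; sub 4 for 3: 4; = 4; G_2 = 4−1 = 3
step 2: 3 = 3; sub 5 for 4: 3; = 3; G_3 = 3−1 = 2
step 3: 2 = 2; sub 6 for 5: 2; = 2; G_4 = 2−1 = 1
step 4: 1 = 1; sub 7 for 6: 1; = 1; G_5 = 1−1 = 0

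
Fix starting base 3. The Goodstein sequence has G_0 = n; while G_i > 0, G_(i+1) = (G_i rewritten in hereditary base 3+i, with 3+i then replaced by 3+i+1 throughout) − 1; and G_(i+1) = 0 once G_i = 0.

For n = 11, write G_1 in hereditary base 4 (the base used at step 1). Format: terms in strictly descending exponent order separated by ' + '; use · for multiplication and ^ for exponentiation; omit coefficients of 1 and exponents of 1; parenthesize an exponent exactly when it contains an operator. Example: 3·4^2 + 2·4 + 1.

4^2 + 1

[0] 11 ≡ 3^2 + 2 (base 3). Lift 4: 18. −1: 17.
[1] 17 ≡ 4^2 + 1 (base 4). Lift 5: 26. −1: 25.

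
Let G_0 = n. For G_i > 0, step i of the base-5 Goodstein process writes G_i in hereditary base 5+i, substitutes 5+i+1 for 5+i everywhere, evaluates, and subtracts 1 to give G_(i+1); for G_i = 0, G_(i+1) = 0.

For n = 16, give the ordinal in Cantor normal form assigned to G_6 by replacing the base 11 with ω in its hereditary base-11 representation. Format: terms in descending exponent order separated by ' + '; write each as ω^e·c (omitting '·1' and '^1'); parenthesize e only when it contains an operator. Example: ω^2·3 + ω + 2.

ω·2 + 2

16 —HB5→ 3·5 + 1 —bump→ 3·6 + 1 = 19 —(−1)→ 18
18 —HB6→ 3·6 —bump→ 3·7 = 21 —(−1)→ 20
20 —HB7→ 2·7 + 6 —bump→ 2·8 + 6 = 22 —(−1)→ 21
21 —HB8→ 2·8 + 5 —bump→ 2·9 + 5 = 23 —(−1)→ 22
22 —HB9→ 2·9 + 4 —bump→ 2·10 + 4 = 24 —(−1)→ 23
23 —HB10→ 2·10 + 3 —bump→ 2·11 + 3 = 25 —(−1)→ 24
24 —HB11→ 2·11 + 2 —bump→ 2·12 + 2 = 26 —(−1)→ 25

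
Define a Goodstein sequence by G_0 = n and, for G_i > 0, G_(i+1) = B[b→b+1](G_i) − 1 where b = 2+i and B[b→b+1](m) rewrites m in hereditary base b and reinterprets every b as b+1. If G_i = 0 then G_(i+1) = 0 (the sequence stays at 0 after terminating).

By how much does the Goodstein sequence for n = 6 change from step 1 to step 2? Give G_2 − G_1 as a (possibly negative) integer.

[0] 6 ≡ 2^2 + 2 (base 2). Lift 3: 30. −1: 29.
[1] 29 ≡ 3^3 + 2 (base 3). Lift 4: 258. −1: 257.

228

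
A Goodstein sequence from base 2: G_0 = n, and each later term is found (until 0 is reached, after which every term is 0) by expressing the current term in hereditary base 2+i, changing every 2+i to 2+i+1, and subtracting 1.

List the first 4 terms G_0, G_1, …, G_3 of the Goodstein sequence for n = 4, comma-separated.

4, 26, 41, 60

G_0 = 4. HB_2(4) = 2^2. Bump = 27. G_1 = 26.
G_1 = 26. HB_3(26) = 2·3^2 + 2·3 + 2. Bump = 42. G_2 = 41.
G_2 = 41. HB_4(41) = 2·4^2 + 2·4 + 1. Bump = 61. G_3 = 60.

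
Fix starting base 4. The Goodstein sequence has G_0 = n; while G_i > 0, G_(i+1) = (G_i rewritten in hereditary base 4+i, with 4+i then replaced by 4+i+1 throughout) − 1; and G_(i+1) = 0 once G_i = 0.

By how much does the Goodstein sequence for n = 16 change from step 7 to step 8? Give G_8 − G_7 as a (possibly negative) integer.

2

step 0: 16 = 4^2; sub 5 for 4: 5^2; = 25; G_1 = 25−1 = 24
step 1: 24 = 4·5 + 4; sub 6 for 5: 4·6 + 4; = 28; G_2 = 28−1 = 27
step 2: 27 = 4·6 + 3; sub 7 for 6: 4·7 + 3; = 31; G_3 = 31−1 = 30
step 3: 30 = 4·7 + 2; sub 8 for 7: 4·8 + 2; = 34; G_4 = 34−1 = 33
step 4: 33 = 4·8 + 1; sub 9 for 8: 4·9 + 1; = 37; G_5 = 37−1 = 36
step 5: 36 = 4·9; sub 10 for 9: 4·10; = 40; G_6 = 40−1 = 39
step 6: 39 = 3·10 + 9; sub 11 for 10: 3·11 + 9; = 42; G_7 = 42−1 = 41
step 7: 41 = 3·11 + 8; sub 12 for 11: 3·12 + 8; = 44; G_8 = 44−1 = 43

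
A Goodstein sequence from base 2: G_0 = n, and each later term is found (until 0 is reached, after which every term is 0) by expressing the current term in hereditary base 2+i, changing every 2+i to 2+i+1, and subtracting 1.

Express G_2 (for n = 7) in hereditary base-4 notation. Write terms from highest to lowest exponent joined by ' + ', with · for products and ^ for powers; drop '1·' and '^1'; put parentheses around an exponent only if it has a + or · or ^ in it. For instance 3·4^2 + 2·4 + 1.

4^4 + 3

(0) 7|_2 = 2^2 + 2 + 1 ↦ 3^3 + 3 + 1|_3 = 31 ⇒ 30
(1) 30|_3 = 3^3 + 3 ↦ 4^4 + 4|_4 = 260 ⇒ 259
(2) 259|_4 = 4^4 + 3 ↦ 5^5 + 3|_5 = 3128 ⇒ 3127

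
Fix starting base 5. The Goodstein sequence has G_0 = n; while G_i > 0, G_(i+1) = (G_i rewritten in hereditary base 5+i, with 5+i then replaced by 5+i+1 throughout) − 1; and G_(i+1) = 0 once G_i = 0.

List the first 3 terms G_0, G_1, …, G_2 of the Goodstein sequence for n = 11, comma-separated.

11 —HB5→ 2·5 + 1 —bump→ 2·6 + 1 = 13 —(−1)→ 12
12 —HB6→ 2·6 —bump→ 2·7 = 14 —(−1)→ 13

11, 12, 13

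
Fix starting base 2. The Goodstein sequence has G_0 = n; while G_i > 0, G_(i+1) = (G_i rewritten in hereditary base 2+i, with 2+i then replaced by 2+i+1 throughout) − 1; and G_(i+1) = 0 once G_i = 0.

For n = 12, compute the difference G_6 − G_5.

128452957

12 —HB2→ 2^(2 + 1) + 2^2 —bump→ 3^(3 + 1) + 3^3 = 108 —(−1)→ 107
107 —HB3→ 3^(3 + 1) + 2·3^2 + 2·3 + 2 —bump→ 4^(4 + 1) + 2·4^2 + 2·4 + 2 = 1066 —(−1)→ 1065
1065 —HB4→ 4^(4 + 1) + 2·4^2 + 2·4 + 1 —bump→ 5^(5 + 1) + 2·5^2 + 2·5 + 1 = 15686 —(−1)→ 15685
15685 —HB5→ 5^(5 + 1) + 2·5^2 + 2·5 —bump→ 6^(6 + 1) + 2·6^2 + 2·6 = 280020 —(−1)→ 280019
280019 —HB6→ 6^(6 + 1) + 2·6^2 + 6 + 5 —bump→ 7^(7 + 1) + 2·7^2 + 7 + 5 = 5764911 —(−1)→ 5764910
5764910 —HB7→ 7^(7 + 1) + 2·7^2 + 7 + 4 —bump→ 8^(8 + 1) + 2·8^2 + 8 + 4 = 134217868 —(−1)→ 134217867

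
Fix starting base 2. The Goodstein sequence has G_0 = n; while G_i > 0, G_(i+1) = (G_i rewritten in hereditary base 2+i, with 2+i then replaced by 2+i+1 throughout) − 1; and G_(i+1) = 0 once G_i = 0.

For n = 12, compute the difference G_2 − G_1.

G_0 = 12. HB_2(12) = 2^(2 + 1) + 2^2. Bump = 108. G_1 = 107.
G_1 = 107. HB_3(107) = 3^(3 + 1) + 2·3^2 + 2·3 + 2. Bump = 1066. G_2 = 1065.

958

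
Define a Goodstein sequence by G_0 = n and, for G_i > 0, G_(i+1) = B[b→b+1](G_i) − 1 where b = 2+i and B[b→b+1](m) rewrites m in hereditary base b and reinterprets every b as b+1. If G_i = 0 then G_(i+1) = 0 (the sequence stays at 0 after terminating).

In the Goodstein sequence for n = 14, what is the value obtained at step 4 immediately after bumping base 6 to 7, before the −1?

5862841

base 2: 14 = 2^(2 + 1) + 2^2 + 2; at 3: 3^(3 + 1) + 3^3 + 3 = 111; next = 110
base 3: 110 = 3^(3 + 1) + 3^3 + 2; at 4: 4^(4 + 1) + 4^4 + 2 = 1282; next = 1281
base 4: 1281 = 4^(4 + 1) + 4^4 + 1; at 5: 5^(5 + 1) + 5^5 + 1 = 18751; next = 18750
base 5: 18750 = 5^(5 + 1) + 5^5; at 6: 6^(6 + 1) + 6^6 = 326592; next = 326591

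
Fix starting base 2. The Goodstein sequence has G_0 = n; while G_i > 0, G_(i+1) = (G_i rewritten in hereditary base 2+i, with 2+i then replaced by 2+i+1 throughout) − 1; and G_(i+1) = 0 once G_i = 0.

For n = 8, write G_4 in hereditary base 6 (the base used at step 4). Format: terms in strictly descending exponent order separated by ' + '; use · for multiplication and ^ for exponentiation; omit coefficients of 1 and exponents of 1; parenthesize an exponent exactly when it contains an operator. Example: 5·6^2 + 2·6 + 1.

2·6^6 + 2·6^2 + 6 + 5

i=0: 8 = 2^(2 + 1) (b=2); 2→3: 3^(3 + 1) = 81; 81−1 = 80
i=1: 80 = 2·3^3 + 2·3^2 + 2·3 + 2 (b=3); 3→4: 2·4^4 + 2·4^2 + 2·4 + 2 = 554; 554−1 = 553
i=2: 553 = 2·4^4 + 2·4^2 + 2·4 + 1 (b=4); 4→5: 2·5^5 + 2·5^2 + 2·5 + 1 = 6311; 6311−1 = 6310
i=3: 6310 = 2·5^5 + 2·5^2 + 2·5 (b=5); 5→6: 2·6^6 + 2·6^2 + 2·6 = 93396; 93396−1 = 93395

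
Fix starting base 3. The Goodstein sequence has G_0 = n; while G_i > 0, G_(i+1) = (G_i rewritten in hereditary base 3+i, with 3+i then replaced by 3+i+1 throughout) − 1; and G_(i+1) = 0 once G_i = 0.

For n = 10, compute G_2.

[0] 10 ≡ 3^2 + 1 (base 3). Lift 4: 17. −1: 16.
[1] 16 ≡ 4^2 (base 4). Lift 5: 25. −1: 24.
[2] 24 ≡ 4·5 + 4 (base 5). Lift 6: 28. −1: 27.

24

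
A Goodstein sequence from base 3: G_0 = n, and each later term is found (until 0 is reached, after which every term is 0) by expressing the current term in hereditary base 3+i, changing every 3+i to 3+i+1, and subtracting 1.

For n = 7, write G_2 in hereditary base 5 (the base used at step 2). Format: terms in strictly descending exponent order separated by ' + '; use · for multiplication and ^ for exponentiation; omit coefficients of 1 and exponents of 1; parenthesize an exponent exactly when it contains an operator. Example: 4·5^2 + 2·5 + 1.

5 + 4

7 —HB3→ 2·3 + 1 —bump→ 2·4 + 1 = 9 —(−1)→ 8
8 —HB4→ 2·4 —bump→ 2·5 = 10 —(−1)→ 9
9 —HB5→ 5 + 4 —bump→ 6 + 4 = 10 —(−1)→ 9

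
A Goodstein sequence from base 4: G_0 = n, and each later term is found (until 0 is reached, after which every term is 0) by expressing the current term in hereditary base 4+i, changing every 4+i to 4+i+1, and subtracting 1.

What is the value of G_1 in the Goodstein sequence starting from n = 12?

G_0=12  [base 4] 3·4  →[4↦5]→  3·5 = 15  −1 ⇒ G_1=14
G_1=14  [base 5] 2·5 + 4  →[5↦6]→  2·6 + 4 = 16  −1 ⇒ G_2=15

14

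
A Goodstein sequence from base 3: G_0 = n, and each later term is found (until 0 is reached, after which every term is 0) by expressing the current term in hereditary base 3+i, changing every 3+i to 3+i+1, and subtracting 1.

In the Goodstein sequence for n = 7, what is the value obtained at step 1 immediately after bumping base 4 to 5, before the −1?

base 3: 7 = 2·3 + 1; at 4: 2·4 + 1 = 9; next = 8
base 4: 8 = 2·4; at 5: 2·5 = 10; next = 9

10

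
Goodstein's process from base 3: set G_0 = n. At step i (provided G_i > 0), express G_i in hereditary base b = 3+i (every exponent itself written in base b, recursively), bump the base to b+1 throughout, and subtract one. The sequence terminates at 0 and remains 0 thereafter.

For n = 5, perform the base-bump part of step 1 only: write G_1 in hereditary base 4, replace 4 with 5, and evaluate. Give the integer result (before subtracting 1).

6

[0] 5 ≡ 3 + 2 (base 3). Lift 4: 6. −1: 5.
[1] 5 ≡ 4 + 1 (base 4). Lift 5: 6. −1: 5.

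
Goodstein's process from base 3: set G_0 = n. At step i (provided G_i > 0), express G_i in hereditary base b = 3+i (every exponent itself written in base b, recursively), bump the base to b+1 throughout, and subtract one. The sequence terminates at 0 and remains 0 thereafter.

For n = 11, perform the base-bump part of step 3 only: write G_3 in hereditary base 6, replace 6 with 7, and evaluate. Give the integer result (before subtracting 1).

40

G_0=11  [base 3] 3^2 + 2  →[3↦4]→  4^2 + 2 = 18  −1 ⇒ G_1=17
G_1=17  [base 4] 4^2 + 1  →[4↦5]→  5^2 + 1 = 26  −1 ⇒ G_2=25
G_2=25  [base 5] 5^2  →[5↦6]→  6^2 = 36  −1 ⇒ G_3=35
G_3=35  [base 6] 5·6 + 5  →[6↦7]→  5·7 + 5 = 40  −1 ⇒ G_4=39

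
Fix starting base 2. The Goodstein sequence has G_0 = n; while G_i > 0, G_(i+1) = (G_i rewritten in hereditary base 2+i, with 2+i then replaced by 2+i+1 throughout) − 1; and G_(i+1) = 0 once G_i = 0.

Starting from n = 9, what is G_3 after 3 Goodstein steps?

9842

base 2: 9 = 2^(2 + 1) + 1; at 3: 3^(3 + 1) + 1 = 82; next = 81
base 3: 81 = 3^(3 + 1); at 4: 4^(4 + 1) = 1024; next = 1023
base 4: 1023 = 3·4^4 + 3·4^3 + 3·4^2 + 3·4 + 3; at 5: 3·5^5 + 3·5^3 + 3·5^2 + 3·5 + 3 = 9843; next = 9842
base 5: 9842 = 3·5^5 + 3·5^3 + 3·5^2 + 3·5 + 2; at 6: 3·6^6 + 3·6^3 + 3·6^2 + 3·6 + 2 = 140744; next = 140743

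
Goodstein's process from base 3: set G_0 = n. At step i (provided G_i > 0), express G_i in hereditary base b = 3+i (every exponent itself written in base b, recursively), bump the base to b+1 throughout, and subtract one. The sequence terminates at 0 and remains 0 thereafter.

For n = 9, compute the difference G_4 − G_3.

i=0: 9 = 3^2 (b=3); 3→4: 4^2 = 16; 16−1 = 15
i=1: 15 = 3·4 + 3 (b=4); 4→5: 3·5 + 3 = 18; 18−1 = 17
i=2: 17 = 3·5 + 2 (b=5); 5→6: 3·6 + 2 = 20; 20−1 = 19
i=3: 19 = 3·6 + 1 (b=6); 6→7: 3·7 + 1 = 22; 22−1 = 21

2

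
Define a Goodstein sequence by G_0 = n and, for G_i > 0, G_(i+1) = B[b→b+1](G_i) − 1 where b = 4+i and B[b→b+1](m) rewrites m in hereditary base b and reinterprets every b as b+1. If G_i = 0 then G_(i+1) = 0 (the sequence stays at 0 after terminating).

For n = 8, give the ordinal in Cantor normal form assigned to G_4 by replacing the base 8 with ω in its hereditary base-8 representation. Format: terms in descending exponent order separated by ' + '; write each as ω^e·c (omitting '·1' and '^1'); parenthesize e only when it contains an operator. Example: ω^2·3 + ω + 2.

ω + 1

8 —HB4→ 2·4 —bump→ 2·5 = 10 —(−1)→ 9
9 —HB5→ 5 + 4 —bump→ 6 + 4 = 10 —(−1)→ 9
9 —HB6→ 6 + 3 —bump→ 7 + 3 = 10 —(−1)→ 9
9 —HB7→ 7 + 2 —bump→ 8 + 2 = 10 —(−1)→ 9
9 —HB8→ 8 + 1 —bump→ 9 + 1 = 10 —(−1)→ 9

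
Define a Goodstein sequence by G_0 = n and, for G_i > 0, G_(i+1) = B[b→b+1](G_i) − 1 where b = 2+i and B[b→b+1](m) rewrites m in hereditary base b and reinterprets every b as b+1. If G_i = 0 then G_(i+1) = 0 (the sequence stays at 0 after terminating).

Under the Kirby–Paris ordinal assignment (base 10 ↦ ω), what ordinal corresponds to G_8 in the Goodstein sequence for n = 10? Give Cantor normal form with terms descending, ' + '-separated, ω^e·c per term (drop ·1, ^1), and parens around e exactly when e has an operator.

ω^ω·5 + ω^5·5 + ω^4·5 + ω^3·5 + ω^2·5 + ω·5 + 1

i=0: 10 = 2^(2 + 1) + 2 (b=2); 2→3: 3^(3 + 1) + 3 = 84; 84−1 = 83
i=1: 83 = 3^(3 + 1) + 2 (b=3); 3→4: 4^(4 + 1) + 2 = 1026; 1026−1 = 1025
i=2: 1025 = 4^(4 + 1) + 1 (b=4); 4→5: 5^(5 + 1) + 1 = 15626; 15626−1 = 15625
i=3: 15625 = 5^(5 + 1) (b=5); 5→6: 6^(6 + 1) = 279936; 279936−1 = 279935
i=4: 279935 = 5·6^6 + 5·6^5 + 5·6^4 + 5·6^3 + 5·6^2 + 5·6 + 5 (b=6); 6→7: 5·7^7 + 5·7^5 + 5·7^4 + 5·7^3 + 5·7^2 + 5·7 + 5 = 4215755; 4215755−1 = 4215754
i=5: 4215754 = 5·7^7 + 5·7^5 + 5·7^4 + 5·7^3 + 5·7^2 + 5·7 + 4 (b=7); 7→8: 5·8^8 + 5·8^5 + 5·8^4 + 5·8^3 + 5·8^2 + 5·8 + 4 = 84073324; 84073324−1 = 84073323
i=6: 84073323 = 5·8^8 + 5·8^5 + 5·8^4 + 5·8^3 + 5·8^2 + 5·8 + 3 (b=8); 8→9: 5·9^9 + 5·9^5 + 5·9^4 + 5·9^3 + 5·9^2 + 5·9 + 3 = 1937434593; 1937434593−1 = 1937434592
i=7: 1937434592 = 5·9^9 + 5·9^5 + 5·9^4 + 5·9^3 + 5·9^2 + 5·9 + 2 (b=9); 9→10: 5·10^10 + 5·10^5 + 5·10^4 + 5·10^3 + 5·10^2 + 5·10 + 2 = 50000555552; 50000555552−1 = 50000555551
i=8: 50000555551 = 5·10^10 + 5·10^5 + 5·10^4 + 5·10^3 + 5·10^2 + 5·10 + 1 (b=10); 10→11: 5·11^11 + 5·11^5 + 5·11^4 + 5·11^3 + 5·11^2 + 5·11 + 1 = 1426559238831; 1426559238831−1 = 1426559238830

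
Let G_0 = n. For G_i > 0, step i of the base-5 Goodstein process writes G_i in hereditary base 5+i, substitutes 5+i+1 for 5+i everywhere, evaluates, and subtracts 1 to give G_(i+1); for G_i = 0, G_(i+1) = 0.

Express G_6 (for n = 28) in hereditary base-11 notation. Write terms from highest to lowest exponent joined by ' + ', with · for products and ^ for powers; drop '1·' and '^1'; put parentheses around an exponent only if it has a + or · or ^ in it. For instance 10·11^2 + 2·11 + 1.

8·11 + 6

step 0: 28 = 5^2 + 3; sub 6 for 5: 6^2 + 3; = 39; G_1 = 39−1 = 38
step 1: 38 = 6^2 + 2; sub 7 for 6: 7^2 + 2; = 51; G_2 = 51−1 = 50
step 2: 50 = 7^2 + 1; sub 8 for 7: 8^2 + 1; = 65; G_3 = 65−1 = 64
step 3: 64 = 8^2; sub 9 for 8: 9^2; = 81; G_4 = 81−1 = 80
step 4: 80 = 8·9 + 8; sub 10 for 9: 8·10 + 8; = 88; G_5 = 88−1 = 87
step 5: 87 = 8·10 + 7; sub 11 for 10: 8·11 + 7; = 95; G_6 = 95−1 = 94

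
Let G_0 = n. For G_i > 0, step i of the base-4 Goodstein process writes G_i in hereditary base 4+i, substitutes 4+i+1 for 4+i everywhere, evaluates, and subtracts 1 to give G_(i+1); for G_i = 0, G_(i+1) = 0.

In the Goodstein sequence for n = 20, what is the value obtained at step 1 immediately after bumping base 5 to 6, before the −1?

[0] 20 ≡ 4^2 + 4 (base 4). Lift 5: 30. −1: 29.
[1] 29 ≡ 5^2 + 4 (base 5). Lift 6: 40. −1: 39.

40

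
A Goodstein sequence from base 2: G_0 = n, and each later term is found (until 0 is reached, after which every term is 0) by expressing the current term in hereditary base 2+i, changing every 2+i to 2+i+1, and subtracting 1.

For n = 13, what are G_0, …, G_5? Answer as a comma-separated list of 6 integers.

(0) 13|_2 = 2^(2 + 1) + 2^2 + 1 ↦ 3^(3 + 1) + 3^3 + 1|_3 = 109 ⇒ 108
(1) 108|_3 = 3^(3 + 1) + 3^3 ↦ 4^(4 + 1) + 4^4|_4 = 1280 ⇒ 1279
(2) 1279|_4 = 4^(4 + 1) + 3·4^3 + 3·4^2 + 3·4 + 3 ↦ 5^(5 + 1) + 3·5^3 + 3·5^2 + 3·5 + 3|_5 = 16093 ⇒ 16092
(3) 16092|_5 = 5^(5 + 1) + 3·5^3 + 3·5^2 + 3·5 + 2 ↦ 6^(6 + 1) + 3·6^3 + 3·6^2 + 3·6 + 2|_6 = 280712 ⇒ 280711
(4) 280711|_6 = 6^(6 + 1) + 3·6^3 + 3·6^2 + 3·6 + 1 ↦ 7^(7 + 1) + 3·7^3 + 3·7^2 + 3·7 + 1|_7 = 5765999 ⇒ 5765998

13, 108, 1279, 16092, 280711, 5765998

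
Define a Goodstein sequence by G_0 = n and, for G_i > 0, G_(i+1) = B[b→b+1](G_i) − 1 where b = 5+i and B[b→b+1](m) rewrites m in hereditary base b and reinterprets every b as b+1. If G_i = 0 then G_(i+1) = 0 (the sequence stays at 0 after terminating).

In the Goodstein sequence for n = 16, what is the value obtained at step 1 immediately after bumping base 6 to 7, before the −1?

21

G_0=16  [base 5] 3·5 + 1  →[5↦6]→  3·6 + 1 = 19  −1 ⇒ G_1=18
G_1=18  [base 6] 3·6  →[6↦7]→  3·7 = 21  −1 ⇒ G_2=20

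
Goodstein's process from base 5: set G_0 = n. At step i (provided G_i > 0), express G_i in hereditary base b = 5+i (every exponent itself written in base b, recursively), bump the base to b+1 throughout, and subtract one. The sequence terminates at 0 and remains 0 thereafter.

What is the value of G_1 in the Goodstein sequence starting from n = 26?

G_0 = 26. HB_5(26) = 5^2 + 1. Bump = 37. G_1 = 36.
G_1 = 36. HB_6(36) = 6^2. Bump = 49. G_2 = 48.

36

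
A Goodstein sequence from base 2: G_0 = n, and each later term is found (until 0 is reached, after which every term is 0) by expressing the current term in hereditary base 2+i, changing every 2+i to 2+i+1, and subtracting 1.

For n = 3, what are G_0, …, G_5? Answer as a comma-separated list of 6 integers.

3, 3, 3, 2, 1, 0

G_0=3  [base 2] 2 + 1  →[2↦3]→  3 + 1 = 4  −1 ⇒ G_1=3
G_1=3  [base 3] 3  →[3↦4]→  4 = 4  −1 ⇒ G_2=3
G_2=3  [base 4] 3  →[4↦5]→  3 = 3  −1 ⇒ G_3=2
G_3=2  [base 5] 2  →[5↦6]→  2 = 2  −1 ⇒ G_4=1
G_4=1  [base 6] 1  →[6↦7]→  1 = 1  −1 ⇒ G_5=0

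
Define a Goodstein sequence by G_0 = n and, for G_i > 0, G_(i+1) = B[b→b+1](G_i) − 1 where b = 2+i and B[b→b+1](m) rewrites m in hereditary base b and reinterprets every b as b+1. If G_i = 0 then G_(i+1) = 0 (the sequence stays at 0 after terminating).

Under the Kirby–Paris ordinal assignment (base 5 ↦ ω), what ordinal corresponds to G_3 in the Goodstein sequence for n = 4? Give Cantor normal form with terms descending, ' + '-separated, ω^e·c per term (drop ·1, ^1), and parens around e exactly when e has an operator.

4 —HB2→ 2^2 —bump→ 3^3 = 27 —(−1)→ 26
26 —HB3→ 2·3^2 + 2·3 + 2 —bump→ 2·4^2 + 2·4 + 2 = 42 —(−1)→ 41
41 —HB4→ 2·4^2 + 2·4 + 1 —bump→ 2·5^2 + 2·5 + 1 = 61 —(−1)→ 60

ω^2·2 + ω·2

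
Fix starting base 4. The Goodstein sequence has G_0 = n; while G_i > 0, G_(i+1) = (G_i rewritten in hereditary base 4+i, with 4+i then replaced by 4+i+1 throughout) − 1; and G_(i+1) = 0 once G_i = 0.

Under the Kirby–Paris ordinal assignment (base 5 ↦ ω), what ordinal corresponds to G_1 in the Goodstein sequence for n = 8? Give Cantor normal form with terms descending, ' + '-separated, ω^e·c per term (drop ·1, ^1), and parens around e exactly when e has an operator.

ω + 4

i=0: 8 = 2·4 (b=4); 4→5: 2·5 = 10; 10−1 = 9
i=1: 9 = 5 + 4 (b=5); 5→6: 6 + 4 = 10; 10−1 = 9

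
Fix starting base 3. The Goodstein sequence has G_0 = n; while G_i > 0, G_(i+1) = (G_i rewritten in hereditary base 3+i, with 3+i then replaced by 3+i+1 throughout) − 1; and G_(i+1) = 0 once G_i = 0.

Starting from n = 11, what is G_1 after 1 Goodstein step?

G_0=11  [base 3] 3^2 + 2  →[3↦4]→  4^2 + 2 = 18  −1 ⇒ G_1=17
G_1=17  [base 4] 4^2 + 1  →[4↦5]→  5^2 + 1 = 26  −1 ⇒ G_2=25

17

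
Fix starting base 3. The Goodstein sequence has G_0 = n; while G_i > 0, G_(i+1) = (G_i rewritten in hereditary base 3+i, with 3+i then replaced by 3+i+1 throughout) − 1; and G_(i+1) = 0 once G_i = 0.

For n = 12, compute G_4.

i=0: 12 = 3^2 + 3 (b=3); 3→4: 4^2 + 4 = 20; 20−1 = 19
i=1: 19 = 4^2 + 3 (b=4); 4→5: 5^2 + 3 = 28; 28−1 = 27
i=2: 27 = 5^2 + 2 (b=5); 5→6: 6^2 + 2 = 38; 38−1 = 37
i=3: 37 = 6^2 + 1 (b=6); 6→7: 7^2 + 1 = 50; 50−1 = 49

49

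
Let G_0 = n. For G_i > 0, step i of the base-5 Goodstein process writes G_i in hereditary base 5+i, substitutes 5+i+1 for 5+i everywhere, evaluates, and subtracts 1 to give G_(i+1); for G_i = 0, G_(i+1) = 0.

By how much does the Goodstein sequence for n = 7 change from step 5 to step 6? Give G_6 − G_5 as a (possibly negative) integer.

-1

step 0: 7 = 5 + 2; sub 6 for 5: 6 + 2; = 8; G_1 = 8−1 = 7
step 1: 7 = 6 + 1; sub 7 for 6: 7 + 1; = 8; G_2 = 8−1 = 7
step 2: 7 = 7; sub 8 for 7: 8; = 8; G_3 = 8−1 = 7
step 3: 7 = 7; sub 9 for 8: 7; = 7; G_4 = 7−1 = 6
step 4: 6 = 6; sub 10 for 9: 6; = 6; G_5 = 6−1 = 5
step 5: 5 = 5; sub 11 for 10: 5; = 5; G_6 = 5−1 = 4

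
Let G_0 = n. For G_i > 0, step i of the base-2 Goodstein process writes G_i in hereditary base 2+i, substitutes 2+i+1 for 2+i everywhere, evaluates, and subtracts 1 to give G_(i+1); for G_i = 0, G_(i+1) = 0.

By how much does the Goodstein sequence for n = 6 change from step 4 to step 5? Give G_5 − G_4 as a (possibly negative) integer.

51384

base 2: 6 = 2^2 + 2; at 3: 3^3 + 3 = 30; next = 29
base 3: 29 = 3^3 + 2; at 4: 4^4 + 2 = 258; next = 257
base 4: 257 = 4^4 + 1; at 5: 5^5 + 1 = 3126; next = 3125
base 5: 3125 = 5^5; at 6: 6^6 = 46656; next = 46655
base 6: 46655 = 5·6^5 + 5·6^4 + 5·6^3 + 5·6^2 + 5·6 + 5; at 7: 5·7^5 + 5·7^4 + 5·7^3 + 5·7^2 + 5·7 + 5 = 98040; next = 98039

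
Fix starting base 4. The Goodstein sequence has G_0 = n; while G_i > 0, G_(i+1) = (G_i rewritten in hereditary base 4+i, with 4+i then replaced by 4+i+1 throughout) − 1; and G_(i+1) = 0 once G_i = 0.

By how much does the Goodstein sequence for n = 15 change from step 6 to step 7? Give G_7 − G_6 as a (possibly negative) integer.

G_0=15  [base 4] 3·4 + 3  →[4↦5]→  3·5 + 3 = 18  −1 ⇒ G_1=17
G_1=17  [base 5] 3·5 + 2  →[5↦6]→  3·6 + 2 = 20  −1 ⇒ G_2=19
G_2=19  [base 6] 3·6 + 1  →[6↦7]→  3·7 + 1 = 22  −1 ⇒ G_3=21
G_3=21  [base 7] 3·7  →[7↦8]→  3·8 = 24  −1 ⇒ G_4=23
G_4=23  [base 8] 2·8 + 7  →[8↦9]→  2·9 + 7 = 25  −1 ⇒ G_5=24
G_5=24  [base 9] 2·9 + 6  →[9↦10]→  2·10 + 6 = 26  −1 ⇒ G_6=25
G_6=25  [base 10] 2·10 + 5  →[10↦11]→  2·11 + 5 = 27  −1 ⇒ G_7=26

1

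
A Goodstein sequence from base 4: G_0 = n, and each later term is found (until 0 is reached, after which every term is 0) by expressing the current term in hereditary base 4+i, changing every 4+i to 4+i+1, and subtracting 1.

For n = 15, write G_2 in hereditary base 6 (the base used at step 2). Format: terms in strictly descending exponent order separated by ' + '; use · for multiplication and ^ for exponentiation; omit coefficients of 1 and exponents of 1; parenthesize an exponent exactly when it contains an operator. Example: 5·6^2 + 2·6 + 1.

(0) 15|_4 = 3·4 + 3 ↦ 3·5 + 3|_5 = 18 ⇒ 17
(1) 17|_5 = 3·5 + 2 ↦ 3·6 + 2|_6 = 20 ⇒ 19

3·6 + 1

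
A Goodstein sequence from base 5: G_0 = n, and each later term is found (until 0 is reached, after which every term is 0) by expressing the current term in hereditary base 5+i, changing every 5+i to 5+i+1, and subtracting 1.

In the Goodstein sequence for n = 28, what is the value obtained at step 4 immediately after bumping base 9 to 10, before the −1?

88

i=0: 28 = 5^2 + 3 (b=5); 5→6: 6^2 + 3 = 39; 39−1 = 38
i=1: 38 = 6^2 + 2 (b=6); 6→7: 7^2 + 2 = 51; 51−1 = 50
i=2: 50 = 7^2 + 1 (b=7); 7→8: 8^2 + 1 = 65; 65−1 = 64
i=3: 64 = 8^2 (b=8); 8→9: 9^2 = 81; 81−1 = 80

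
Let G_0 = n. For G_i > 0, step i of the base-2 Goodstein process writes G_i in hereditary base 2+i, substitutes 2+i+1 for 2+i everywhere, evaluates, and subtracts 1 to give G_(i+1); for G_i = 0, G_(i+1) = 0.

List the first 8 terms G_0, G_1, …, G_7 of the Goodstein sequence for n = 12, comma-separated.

(0) 12|_2 = 2^(2 + 1) + 2^2 ↦ 3^(3 + 1) + 3^3|_3 = 108 ⇒ 107
(1) 107|_3 = 3^(3 + 1) + 2·3^2 + 2·3 + 2 ↦ 4^(4 + 1) + 2·4^2 + 2·4 + 2|_4 = 1066 ⇒ 1065
(2) 1065|_4 = 4^(4 + 1) + 2·4^2 + 2·4 + 1 ↦ 5^(5 + 1) + 2·5^2 + 2·5 + 1|_5 = 15686 ⇒ 15685
(3) 15685|_5 = 5^(5 + 1) + 2·5^2 + 2·5 ↦ 6^(6 + 1) + 2·6^2 + 2·6|_6 = 280020 ⇒ 280019
(4) 280019|_6 = 6^(6 + 1) + 2·6^2 + 6 + 5 ↦ 7^(7 + 1) + 2·7^2 + 7 + 5|_7 = 5764911 ⇒ 5764910
(5) 5764910|_7 = 7^(7 + 1) + 2·7^2 + 7 + 4 ↦ 8^(8 + 1) + 2·8^2 + 8 + 4|_8 = 134217868 ⇒ 134217867
(6) 134217867|_8 = 8^(8 + 1) + 2·8^2 + 8 + 3 ↦ 9^(9 + 1) + 2·9^2 + 9 + 3|_9 = 3486784575 ⇒ 3486784574

12, 107, 1065, 15685, 280019, 5764910, 134217867, 3486784574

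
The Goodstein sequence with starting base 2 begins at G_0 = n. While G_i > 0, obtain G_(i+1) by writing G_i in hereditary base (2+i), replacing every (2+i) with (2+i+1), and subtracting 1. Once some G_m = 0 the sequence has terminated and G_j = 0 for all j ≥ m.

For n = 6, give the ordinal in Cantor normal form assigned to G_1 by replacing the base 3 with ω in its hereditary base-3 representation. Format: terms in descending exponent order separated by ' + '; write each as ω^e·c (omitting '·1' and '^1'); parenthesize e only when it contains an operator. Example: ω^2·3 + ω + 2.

ω^ω + 2

G_0=6  [base 2] 2^2 + 2  →[2↦3]→  3^3 + 3 = 30  −1 ⇒ G_1=29
G_1=29  [base 3] 3^3 + 2  →[3↦4]→  4^4 + 2 = 258  −1 ⇒ G_2=257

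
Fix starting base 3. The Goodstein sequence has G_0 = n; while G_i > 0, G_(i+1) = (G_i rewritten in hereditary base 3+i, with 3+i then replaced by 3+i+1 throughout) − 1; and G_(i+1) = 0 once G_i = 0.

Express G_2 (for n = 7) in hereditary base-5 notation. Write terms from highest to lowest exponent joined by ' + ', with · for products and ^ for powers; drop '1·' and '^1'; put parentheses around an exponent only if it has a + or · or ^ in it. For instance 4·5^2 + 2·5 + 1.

G_0=7  [base 3] 2·3 + 1  →[3↦4]→  2·4 + 1 = 9  −1 ⇒ G_1=8
G_1=8  [base 4] 2·4  →[4↦5]→  2·5 = 10  −1 ⇒ G_2=9

5 + 4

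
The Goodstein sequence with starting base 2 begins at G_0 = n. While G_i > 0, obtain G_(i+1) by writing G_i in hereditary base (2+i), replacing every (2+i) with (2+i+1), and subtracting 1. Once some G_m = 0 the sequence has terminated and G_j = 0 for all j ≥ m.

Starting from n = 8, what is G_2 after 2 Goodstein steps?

base 2: 8 = 2^(2 + 1); at 3: 3^(3 + 1) = 81; next = 80
base 3: 80 = 2·3^3 + 2·3^2 + 2·3 + 2; at 4: 2·4^4 + 2·4^2 + 2·4 + 2 = 554; next = 553
base 4: 553 = 2·4^4 + 2·4^2 + 2·4 + 1; at 5: 2·5^5 + 2·5^2 + 2·5 + 1 = 6311; next = 6310

553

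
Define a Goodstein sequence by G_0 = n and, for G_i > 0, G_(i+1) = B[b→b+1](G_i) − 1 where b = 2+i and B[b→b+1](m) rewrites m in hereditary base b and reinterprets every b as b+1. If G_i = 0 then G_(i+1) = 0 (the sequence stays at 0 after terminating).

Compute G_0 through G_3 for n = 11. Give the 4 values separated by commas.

11, 84, 1027, 15627

(0) 11|_2 = 2^(2 + 1) + 2 + 1 ↦ 3^(3 + 1) + 3 + 1|_3 = 85 ⇒ 84
(1) 84|_3 = 3^(3 + 1) + 3 ↦ 4^(4 + 1) + 4|_4 = 1028 ⇒ 1027
(2) 1027|_4 = 4^(4 + 1) + 3 ↦ 5^(5 + 1) + 3|_5 = 15628 ⇒ 15627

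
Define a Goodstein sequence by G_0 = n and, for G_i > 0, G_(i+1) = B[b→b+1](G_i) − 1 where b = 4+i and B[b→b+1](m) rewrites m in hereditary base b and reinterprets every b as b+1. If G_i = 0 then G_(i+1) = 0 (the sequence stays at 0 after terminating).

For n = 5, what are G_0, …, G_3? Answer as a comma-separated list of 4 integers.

base 4: 5 = 4 + 1; at 5: 5 + 1 = 6; next = 5
base 5: 5 = 5; at 6: 6 = 6; next = 5
base 6: 5 = 5; at 7: 5 = 5; next = 4

5, 5, 5, 4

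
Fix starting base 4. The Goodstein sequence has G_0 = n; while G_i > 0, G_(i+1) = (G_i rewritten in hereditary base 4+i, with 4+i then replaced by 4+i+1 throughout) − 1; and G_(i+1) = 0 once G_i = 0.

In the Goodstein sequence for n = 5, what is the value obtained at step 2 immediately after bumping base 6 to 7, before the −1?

5

[0] 5 ≡ 4 + 1 (base 4). Lift 5: 6. −1: 5.
[1] 5 ≡ 5 (base 5). Lift 6: 6. −1: 5.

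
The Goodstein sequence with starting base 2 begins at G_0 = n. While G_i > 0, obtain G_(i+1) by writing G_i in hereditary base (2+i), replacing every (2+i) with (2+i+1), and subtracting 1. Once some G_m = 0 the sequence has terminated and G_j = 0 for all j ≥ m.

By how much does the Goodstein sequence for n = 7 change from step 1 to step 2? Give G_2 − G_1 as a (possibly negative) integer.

G_0=7  [base 2] 2^2 + 2 + 1  →[2↦3]→  3^3 + 3 + 1 = 31  −1 ⇒ G_1=30
G_1=30  [base 3] 3^3 + 3  →[3↦4]→  4^4 + 4 = 260  −1 ⇒ G_2=259

229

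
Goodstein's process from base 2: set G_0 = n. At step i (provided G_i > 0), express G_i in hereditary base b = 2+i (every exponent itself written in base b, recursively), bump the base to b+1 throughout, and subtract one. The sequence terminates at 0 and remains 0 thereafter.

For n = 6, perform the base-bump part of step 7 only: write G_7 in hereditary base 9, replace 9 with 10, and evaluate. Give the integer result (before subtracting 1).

[0] 6 ≡ 2^2 + 2 (base 2). Lift 3: 30. −1: 29.
[1] 29 ≡ 3^3 + 2 (base 3). Lift 4: 258. −1: 257.
[2] 257 ≡ 4^4 + 1 (base 4). Lift 5: 3126. −1: 3125.
[3] 3125 ≡ 5^5 (base 5). Lift 6: 46656. −1: 46655.
[4] 46655 ≡ 5·6^5 + 5·6^4 + 5·6^3 + 5·6^2 + 5·6 + 5 (base 6). Lift 7: 98040. −1: 98039.
[5] 98039 ≡ 5·7^5 + 5·7^4 + 5·7^3 + 5·7^2 + 5·7 + 4 (base 7). Lift 8: 187244. −1: 187243.
[6] 187243 ≡ 5·8^5 + 5·8^4 + 5·8^3 + 5·8^2 + 5·8 + 3 (base 8). Lift 9: 332148. −1: 332147.
[7] 332147 ≡ 5·9^5 + 5·9^4 + 5·9^3 + 5·9^2 + 5·9 + 2 (base 9). Lift 10: 555552. −1: 555551.

555552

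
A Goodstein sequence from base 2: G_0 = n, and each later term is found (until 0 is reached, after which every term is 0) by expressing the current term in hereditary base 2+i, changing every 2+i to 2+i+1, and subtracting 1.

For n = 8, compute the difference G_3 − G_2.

[0] 8 ≡ 2^(2 + 1) (base 2). Lift 3: 81. −1: 80.
[1] 80 ≡ 2·3^3 + 2·3^2 + 2·3 + 2 (base 3). Lift 4: 554. −1: 553.
[2] 553 ≡ 2·4^4 + 2·4^2 + 2·4 + 1 (base 4). Lift 5: 6311. −1: 6310.

5757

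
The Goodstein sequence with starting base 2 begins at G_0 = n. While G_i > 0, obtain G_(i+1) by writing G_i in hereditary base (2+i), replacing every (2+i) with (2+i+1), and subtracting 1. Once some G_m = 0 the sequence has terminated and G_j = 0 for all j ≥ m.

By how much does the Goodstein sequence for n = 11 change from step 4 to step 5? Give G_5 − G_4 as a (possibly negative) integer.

G_0=11  [base 2] 2^(2 + 1) + 2 + 1  →[2↦3]→  3^(3 + 1) + 3 + 1 = 85  −1 ⇒ G_1=84
G_1=84  [base 3] 3^(3 + 1) + 3  →[3↦4]→  4^(4 + 1) + 4 = 1028  −1 ⇒ G_2=1027
G_2=1027  [base 4] 4^(4 + 1) + 3  →[4↦5]→  5^(5 + 1) + 3 = 15628  −1 ⇒ G_3=15627
G_3=15627  [base 5] 5^(5 + 1) + 2  →[5↦6]→  6^(6 + 1) + 2 = 279938  −1 ⇒ G_4=279937
G_4=279937  [base 6] 6^(6 + 1) + 1  →[6↦7]→  7^(7 + 1) + 1 = 5764802  −1 ⇒ G_5=5764801

5484864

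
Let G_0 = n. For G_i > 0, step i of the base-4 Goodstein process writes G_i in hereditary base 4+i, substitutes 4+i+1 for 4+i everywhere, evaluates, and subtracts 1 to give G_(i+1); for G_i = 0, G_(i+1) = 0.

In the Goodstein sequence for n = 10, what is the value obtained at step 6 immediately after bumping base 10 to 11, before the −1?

10 —HB4→ 2·4 + 2 —bump→ 2·5 + 2 = 12 —(−1)→ 11
11 —HB5→ 2·5 + 1 —bump→ 2·6 + 1 = 13 —(−1)→ 12
12 —HB6→ 2·6 —bump→ 2·7 = 14 —(−1)→ 13
13 —HB7→ 7 + 6 —bump→ 8 + 6 = 14 —(−1)→ 13
13 —HB8→ 8 + 5 —bump→ 9 + 5 = 14 —(−1)→ 13
13 —HB9→ 9 + 4 —bump→ 10 + 4 = 14 —(−1)→ 13
13 —HB10→ 10 + 3 —bump→ 11 + 3 = 14 —(−1)→ 13

14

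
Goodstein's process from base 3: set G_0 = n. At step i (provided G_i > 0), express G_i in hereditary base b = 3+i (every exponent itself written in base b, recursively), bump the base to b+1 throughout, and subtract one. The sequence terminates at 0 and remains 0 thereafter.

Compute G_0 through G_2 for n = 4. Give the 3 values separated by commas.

G_0=4  [base 3] 3 + 1  →[3↦4]→  4 + 1 = 5  −1 ⇒ G_1=4
G_1=4  [base 4] 4  →[4↦5]→  5 = 5  −1 ⇒ G_2=4

4, 4, 4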